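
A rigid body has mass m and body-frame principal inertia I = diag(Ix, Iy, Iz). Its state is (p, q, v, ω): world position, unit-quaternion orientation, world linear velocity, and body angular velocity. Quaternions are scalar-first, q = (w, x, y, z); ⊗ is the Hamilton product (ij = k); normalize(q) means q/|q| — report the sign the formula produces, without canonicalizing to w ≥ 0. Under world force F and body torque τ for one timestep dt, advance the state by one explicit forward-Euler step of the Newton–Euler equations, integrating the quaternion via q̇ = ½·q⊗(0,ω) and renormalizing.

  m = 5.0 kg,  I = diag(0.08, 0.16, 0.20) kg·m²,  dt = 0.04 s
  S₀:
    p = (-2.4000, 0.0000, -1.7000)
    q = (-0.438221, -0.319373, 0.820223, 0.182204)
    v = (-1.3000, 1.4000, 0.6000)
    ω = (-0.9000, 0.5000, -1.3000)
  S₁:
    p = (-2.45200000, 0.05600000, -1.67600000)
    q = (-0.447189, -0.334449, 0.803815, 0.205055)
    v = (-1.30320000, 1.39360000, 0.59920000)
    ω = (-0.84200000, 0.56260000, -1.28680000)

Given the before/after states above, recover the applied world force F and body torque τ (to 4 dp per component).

F = (-0.4000, -0.8000, -0.1000)
τ = (0.0900, 0.1100, 0.0300)

rate change Δω = (0.05800000, 0.06260000, 0.01320000)
τ = I·(Δω/dt) + ω₀×(Iω₀) = (0.0900, 0.1100, 0.0300)
v₁ − v₀ = (-0.00320000, -0.00640000, -0.00080000)
m·(v₁−v₀)/dt = (-0.4000, -0.8000, -0.1000)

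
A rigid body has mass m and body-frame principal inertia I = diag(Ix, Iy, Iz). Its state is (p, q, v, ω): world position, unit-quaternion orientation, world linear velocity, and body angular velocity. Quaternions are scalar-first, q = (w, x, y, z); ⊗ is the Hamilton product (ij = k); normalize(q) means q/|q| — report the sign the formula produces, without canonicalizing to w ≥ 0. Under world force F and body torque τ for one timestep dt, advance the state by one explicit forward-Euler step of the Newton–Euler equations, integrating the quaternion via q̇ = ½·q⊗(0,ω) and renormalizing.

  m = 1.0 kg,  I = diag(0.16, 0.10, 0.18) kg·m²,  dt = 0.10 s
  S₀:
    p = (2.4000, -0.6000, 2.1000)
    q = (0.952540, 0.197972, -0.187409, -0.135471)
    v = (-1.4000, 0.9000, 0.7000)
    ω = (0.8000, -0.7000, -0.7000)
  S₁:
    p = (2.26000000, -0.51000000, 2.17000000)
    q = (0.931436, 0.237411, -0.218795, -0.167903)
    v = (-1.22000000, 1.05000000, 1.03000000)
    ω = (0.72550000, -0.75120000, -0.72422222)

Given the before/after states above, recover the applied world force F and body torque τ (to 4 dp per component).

velocity change Δv = (0.18000000, 0.15000000, 0.33000000)
F = m·Δv/dt = (1.8000, 1.5000, 3.3000)
rate change Δω = (-0.07450000, -0.05120000, -0.02422222)
τ = I·(Δω/dt) + ω₀×(Iω₀) = (-0.0800, -0.0400, -0.0100)

F = (1.8000, 1.5000, 3.3000)
τ = (-0.0800, -0.0400, -0.0100)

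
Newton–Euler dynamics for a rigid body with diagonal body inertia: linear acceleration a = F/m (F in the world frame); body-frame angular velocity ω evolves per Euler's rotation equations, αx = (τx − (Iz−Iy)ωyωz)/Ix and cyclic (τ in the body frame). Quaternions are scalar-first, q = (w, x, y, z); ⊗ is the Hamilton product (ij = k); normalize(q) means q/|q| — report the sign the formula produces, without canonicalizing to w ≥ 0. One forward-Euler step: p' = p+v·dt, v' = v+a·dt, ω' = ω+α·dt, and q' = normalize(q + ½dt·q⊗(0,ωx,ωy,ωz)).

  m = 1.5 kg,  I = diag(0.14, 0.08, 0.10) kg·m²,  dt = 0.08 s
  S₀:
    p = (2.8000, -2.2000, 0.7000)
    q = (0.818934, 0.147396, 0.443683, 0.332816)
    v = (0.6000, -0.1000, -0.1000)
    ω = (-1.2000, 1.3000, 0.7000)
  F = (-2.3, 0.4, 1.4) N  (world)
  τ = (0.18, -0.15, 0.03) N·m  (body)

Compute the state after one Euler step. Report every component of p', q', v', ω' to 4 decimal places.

p' = (2.8480, -2.2080, 0.6920)
q' = (0.7913, 0.1029, 0.4648, 0.3836)
v' = (0.4773, -0.0787, -0.0253)
ω' = (-1.1075, 1.1836, 0.6491)

linear accel F/m = (-1.5333, 0.2667, 0.9333)
new position p' = (2.8480, -2.2080, 0.6920)
v' = v + a·dt = (0.4773, -0.0787, -0.0253)
angular accel α = (1.1557, -1.4550, -0.6360)
ω' = ω + α·dt = (-1.1075, 1.1836, 0.6491)
Hamilton product q⊗(0,ω) = (-0.6328839, -1.1048035, 0.5620578, 1.2972882)
q' = normalize(q + ½dt·q⊗(0,ω)) = (0.7913, 0.1029, 0.4648, 0.3836)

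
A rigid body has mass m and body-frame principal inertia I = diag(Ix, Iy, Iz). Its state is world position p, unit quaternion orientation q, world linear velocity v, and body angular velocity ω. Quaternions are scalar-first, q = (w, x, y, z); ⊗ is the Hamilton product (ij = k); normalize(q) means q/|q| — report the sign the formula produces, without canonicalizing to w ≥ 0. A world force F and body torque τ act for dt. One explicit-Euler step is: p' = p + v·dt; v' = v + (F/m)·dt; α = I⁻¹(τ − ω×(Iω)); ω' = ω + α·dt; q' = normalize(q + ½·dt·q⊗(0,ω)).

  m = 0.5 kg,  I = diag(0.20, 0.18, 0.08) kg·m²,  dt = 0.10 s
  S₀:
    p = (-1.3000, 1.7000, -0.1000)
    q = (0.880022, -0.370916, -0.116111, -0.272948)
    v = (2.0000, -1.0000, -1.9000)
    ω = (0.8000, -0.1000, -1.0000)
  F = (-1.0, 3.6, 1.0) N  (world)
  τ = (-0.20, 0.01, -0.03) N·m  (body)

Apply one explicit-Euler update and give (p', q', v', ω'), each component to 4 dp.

ω×(Iω) gyroscopic = (-0.0100, -0.0960, 0.0016)
α = I⁻¹(τ − ω×Iω) = (-0.9500, 0.5889, -0.3950)
ω' = ω + α·dt = (0.7050, -0.0411, -1.0395)
Hamilton product q⊗(0,ω) = (0.0121737, 0.7928338, -0.6772766, -0.7500416)
updated quaternion q' = (0.8788, -0.3306, -0.1497, -0.3098)
a = (-2.0000, 7.2000, 2.0000)
p + v·dt = (-1.1000, 1.6000, -0.2900)
v' = v + a·dt = (1.8000, -0.2800, -1.7000)

p' = (-1.1000, 1.6000, -0.2900)
q' = (0.8788, -0.3306, -0.1497, -0.3098)
v' = (1.8000, -0.2800, -1.7000)
ω' = (0.7050, -0.0411, -1.0395)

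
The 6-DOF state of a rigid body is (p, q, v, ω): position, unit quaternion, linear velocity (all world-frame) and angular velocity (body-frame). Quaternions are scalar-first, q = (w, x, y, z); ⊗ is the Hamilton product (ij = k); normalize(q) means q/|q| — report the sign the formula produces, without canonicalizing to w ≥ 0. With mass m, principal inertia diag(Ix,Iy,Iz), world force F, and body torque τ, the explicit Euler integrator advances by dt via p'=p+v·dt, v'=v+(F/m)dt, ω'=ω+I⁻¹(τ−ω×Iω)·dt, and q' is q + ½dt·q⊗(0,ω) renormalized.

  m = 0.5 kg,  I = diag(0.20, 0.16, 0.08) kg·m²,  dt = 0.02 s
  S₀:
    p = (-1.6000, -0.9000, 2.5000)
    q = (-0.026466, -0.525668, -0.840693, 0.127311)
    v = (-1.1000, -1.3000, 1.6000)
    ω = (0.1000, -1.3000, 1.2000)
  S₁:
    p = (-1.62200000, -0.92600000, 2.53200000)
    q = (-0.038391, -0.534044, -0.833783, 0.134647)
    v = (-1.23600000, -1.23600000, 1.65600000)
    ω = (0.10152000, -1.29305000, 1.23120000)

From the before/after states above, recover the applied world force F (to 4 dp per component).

velocity change Δv = (-0.13600000, 0.06400000, 0.05600000)
F = m·Δv/dt = (-3.4000, 1.6000, 1.4000)

F = (-3.4000, 1.6000, 1.4000)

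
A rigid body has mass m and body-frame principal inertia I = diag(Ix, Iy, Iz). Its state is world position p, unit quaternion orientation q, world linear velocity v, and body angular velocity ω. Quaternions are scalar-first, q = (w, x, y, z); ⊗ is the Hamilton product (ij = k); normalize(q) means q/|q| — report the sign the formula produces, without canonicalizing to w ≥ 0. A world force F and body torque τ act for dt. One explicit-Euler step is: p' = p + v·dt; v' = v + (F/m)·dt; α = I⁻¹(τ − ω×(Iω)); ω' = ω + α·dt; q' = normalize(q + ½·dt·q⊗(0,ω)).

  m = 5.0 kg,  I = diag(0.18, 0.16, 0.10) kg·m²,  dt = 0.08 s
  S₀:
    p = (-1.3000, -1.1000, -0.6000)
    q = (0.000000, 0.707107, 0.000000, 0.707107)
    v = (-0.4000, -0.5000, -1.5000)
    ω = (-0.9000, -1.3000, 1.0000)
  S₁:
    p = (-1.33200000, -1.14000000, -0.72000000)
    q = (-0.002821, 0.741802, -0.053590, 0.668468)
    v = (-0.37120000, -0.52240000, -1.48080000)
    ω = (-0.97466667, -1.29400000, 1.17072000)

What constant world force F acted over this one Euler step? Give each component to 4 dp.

F = (1.8000, -1.4000, 1.2000)

velocity change Δv = (0.02880000, -0.02240000, 0.01920000)
m·(v₁−v₀)/dt = (1.8000, -1.4000, 1.2000)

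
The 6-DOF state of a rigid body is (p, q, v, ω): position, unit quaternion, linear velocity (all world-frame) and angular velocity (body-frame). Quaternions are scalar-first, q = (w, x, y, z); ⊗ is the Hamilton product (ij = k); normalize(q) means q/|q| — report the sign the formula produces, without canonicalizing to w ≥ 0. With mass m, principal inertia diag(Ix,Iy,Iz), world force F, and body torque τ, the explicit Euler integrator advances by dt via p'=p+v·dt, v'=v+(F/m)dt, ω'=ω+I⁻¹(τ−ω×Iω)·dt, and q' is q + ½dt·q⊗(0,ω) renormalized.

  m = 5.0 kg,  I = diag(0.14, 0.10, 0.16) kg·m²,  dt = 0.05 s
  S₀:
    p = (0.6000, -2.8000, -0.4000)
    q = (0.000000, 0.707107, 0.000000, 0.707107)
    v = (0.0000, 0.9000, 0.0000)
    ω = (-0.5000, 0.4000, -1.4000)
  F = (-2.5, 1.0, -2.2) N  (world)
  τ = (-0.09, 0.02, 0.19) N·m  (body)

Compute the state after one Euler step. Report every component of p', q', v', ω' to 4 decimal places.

angular accel α = (-0.4029, 0.3400, 1.1375)
ω + α·dt = (-0.5201, 0.4170, -1.3431)
2q̇ = q⊗(0,ω) = (1.3435033, -0.2828428, 0.6363963, 0.2828428)
updated quaternion q' = (0.0336, 0.6995, 0.0159, 0.7136)
a = (-0.5000, 0.2000, -0.4400)
new position p' = (0.6000, -2.7550, -0.4000)
v' = v + a·dt = (-0.0250, 0.9100, -0.0220)

p' = (0.6000, -2.7550, -0.4000)
q' = (0.0336, 0.6995, 0.0159, 0.7136)
v' = (-0.0250, 0.9100, -0.0220)
ω' = (-0.5201, 0.4170, -1.3431)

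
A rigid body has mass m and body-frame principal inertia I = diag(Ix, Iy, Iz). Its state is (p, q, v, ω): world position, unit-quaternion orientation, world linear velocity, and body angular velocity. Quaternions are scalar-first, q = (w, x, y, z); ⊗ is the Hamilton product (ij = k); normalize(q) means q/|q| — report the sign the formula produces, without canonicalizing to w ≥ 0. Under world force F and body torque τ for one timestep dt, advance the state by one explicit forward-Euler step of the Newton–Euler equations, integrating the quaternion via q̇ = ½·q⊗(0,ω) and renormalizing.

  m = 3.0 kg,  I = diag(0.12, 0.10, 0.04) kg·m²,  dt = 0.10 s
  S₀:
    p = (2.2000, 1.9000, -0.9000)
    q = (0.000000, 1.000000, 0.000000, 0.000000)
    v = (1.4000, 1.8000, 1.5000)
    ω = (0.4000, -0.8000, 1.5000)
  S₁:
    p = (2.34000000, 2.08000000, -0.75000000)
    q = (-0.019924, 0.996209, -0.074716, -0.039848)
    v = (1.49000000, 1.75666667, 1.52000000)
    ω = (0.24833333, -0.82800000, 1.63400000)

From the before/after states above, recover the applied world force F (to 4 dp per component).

F = (2.7000, -1.3000, 0.6000)

v₁ − v₀ = (0.09000000, -0.04333333, 0.02000000)
F = m·Δv/dt = (2.7000, -1.3000, 0.6000)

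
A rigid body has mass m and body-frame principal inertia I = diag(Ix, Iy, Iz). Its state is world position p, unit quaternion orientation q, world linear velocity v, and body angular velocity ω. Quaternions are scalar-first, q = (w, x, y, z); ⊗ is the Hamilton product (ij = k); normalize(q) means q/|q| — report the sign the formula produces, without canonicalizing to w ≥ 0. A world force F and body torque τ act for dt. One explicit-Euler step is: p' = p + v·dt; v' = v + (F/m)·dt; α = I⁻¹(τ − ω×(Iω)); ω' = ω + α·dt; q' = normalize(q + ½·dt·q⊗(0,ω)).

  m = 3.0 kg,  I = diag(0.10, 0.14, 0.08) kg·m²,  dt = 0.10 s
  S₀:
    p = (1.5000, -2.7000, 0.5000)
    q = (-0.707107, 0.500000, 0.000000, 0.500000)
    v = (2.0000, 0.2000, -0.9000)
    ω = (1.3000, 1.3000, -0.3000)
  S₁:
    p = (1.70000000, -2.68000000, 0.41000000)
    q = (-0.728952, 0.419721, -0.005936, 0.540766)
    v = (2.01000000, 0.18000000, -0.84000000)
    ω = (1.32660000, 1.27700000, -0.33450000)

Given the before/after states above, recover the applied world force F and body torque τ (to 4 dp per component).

velocity change Δv = (0.01000000, -0.02000000, 0.06000000)
m·(v₁−v₀)/dt = (0.3000, -0.6000, 1.8000)
ω₁ − ω₀ = (0.02660000, -0.02300000, -0.03450000)
precession coupling = (0.0234, -0.0078, 0.0676)
I·α + gyro = (0.0500, -0.0400, 0.0400)

F = (0.3000, -0.6000, 1.8000)
τ = (0.0500, -0.0400, 0.0400)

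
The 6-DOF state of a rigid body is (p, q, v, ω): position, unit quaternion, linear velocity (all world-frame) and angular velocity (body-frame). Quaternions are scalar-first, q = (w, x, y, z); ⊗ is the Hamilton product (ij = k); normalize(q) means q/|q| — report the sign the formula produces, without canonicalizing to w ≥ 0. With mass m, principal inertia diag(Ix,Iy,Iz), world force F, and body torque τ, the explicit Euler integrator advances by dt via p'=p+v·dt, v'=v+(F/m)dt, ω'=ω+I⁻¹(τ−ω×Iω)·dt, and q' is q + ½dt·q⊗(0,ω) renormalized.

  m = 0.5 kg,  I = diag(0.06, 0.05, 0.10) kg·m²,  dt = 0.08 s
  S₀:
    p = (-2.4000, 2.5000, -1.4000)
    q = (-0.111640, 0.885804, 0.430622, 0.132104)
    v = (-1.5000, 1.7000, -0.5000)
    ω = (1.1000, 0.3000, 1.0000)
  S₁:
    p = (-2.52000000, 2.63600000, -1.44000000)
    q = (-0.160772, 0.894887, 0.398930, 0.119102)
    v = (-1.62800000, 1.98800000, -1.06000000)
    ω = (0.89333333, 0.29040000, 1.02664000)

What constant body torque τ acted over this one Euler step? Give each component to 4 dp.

τ = (-0.1400, -0.0500, 0.0300)

ω₁ − ω₀ = (-0.20666667, -0.00960000, 0.02664000)
ω₀×(Iω₀) = (0.0150, -0.0440, -0.0033)
I·α + gyro = (-0.1400, -0.0500, 0.0300)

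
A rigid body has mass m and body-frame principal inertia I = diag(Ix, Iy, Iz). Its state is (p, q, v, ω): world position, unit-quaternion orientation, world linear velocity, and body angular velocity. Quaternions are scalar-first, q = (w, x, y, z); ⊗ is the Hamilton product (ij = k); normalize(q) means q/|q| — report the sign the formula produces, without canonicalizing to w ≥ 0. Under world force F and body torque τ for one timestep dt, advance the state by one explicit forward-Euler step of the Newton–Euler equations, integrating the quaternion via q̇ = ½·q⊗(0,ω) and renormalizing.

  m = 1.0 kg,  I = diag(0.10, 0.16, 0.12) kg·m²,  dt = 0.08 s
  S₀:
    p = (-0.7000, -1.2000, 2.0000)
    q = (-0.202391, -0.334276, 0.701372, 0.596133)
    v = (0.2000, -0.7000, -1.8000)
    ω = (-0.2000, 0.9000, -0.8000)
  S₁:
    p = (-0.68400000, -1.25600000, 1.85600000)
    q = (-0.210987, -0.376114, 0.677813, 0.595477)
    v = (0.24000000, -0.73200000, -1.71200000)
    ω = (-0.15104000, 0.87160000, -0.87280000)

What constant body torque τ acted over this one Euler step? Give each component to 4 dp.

τ = (0.0900, -0.0600, -0.1200)

ω₁ − ω₀ = (0.04896000, -0.02840000, -0.07280000)
gyro term ω₀×Iω₀ = (0.0288, -0.0032, -0.0108)
applied torque τ = (0.0900, -0.0600, -0.1200)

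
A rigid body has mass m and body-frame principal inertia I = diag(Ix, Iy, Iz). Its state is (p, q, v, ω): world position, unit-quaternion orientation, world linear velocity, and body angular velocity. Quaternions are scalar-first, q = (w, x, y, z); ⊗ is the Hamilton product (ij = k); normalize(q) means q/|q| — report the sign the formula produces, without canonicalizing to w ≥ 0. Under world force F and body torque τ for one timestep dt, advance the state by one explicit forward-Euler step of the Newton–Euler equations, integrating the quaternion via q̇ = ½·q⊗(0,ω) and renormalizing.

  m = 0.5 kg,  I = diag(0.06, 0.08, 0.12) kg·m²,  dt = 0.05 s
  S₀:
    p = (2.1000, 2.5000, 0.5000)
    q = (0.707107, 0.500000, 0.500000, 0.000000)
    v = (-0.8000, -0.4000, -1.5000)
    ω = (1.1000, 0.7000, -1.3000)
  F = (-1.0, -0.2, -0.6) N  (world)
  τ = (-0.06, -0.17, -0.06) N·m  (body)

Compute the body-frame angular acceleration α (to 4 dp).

precession coupling ω×(Iω) = (-0.0364, 0.0858, 0.0154)
angular accel α = (-0.3933, -3.1975, -0.6283)

α = (-0.3933, -3.1975, -0.6283)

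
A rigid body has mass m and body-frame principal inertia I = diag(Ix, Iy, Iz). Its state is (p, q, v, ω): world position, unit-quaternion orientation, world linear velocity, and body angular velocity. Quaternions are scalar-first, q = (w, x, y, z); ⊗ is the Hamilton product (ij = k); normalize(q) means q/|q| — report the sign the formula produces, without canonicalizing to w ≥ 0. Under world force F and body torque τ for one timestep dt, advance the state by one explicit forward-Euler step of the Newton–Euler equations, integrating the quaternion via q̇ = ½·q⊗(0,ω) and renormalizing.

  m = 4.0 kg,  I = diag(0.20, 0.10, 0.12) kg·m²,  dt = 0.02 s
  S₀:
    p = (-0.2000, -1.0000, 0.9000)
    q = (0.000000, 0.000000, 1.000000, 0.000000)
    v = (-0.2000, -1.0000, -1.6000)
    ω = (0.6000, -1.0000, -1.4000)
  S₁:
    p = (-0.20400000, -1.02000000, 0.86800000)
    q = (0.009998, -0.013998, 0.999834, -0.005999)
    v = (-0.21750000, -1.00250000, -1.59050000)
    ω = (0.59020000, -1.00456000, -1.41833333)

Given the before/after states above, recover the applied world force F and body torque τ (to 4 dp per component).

F = (-3.5000, -0.5000, 1.9000)
τ = (-0.0700, -0.0900, -0.0500)

Δv = v₁−v₀ = (-0.01750000, -0.00250000, 0.00950000)
applied force F = (-3.5000, -0.5000, 1.9000)
Δω = ω₁−ω₀ = (-0.00980000, -0.00456000, -0.01833333)
ω₀×(Iω₀) = (0.0280, -0.0672, 0.0600)
τ = I·(Δω/dt) + ω₀×(Iω₀) = (-0.0700, -0.0900, -0.0500)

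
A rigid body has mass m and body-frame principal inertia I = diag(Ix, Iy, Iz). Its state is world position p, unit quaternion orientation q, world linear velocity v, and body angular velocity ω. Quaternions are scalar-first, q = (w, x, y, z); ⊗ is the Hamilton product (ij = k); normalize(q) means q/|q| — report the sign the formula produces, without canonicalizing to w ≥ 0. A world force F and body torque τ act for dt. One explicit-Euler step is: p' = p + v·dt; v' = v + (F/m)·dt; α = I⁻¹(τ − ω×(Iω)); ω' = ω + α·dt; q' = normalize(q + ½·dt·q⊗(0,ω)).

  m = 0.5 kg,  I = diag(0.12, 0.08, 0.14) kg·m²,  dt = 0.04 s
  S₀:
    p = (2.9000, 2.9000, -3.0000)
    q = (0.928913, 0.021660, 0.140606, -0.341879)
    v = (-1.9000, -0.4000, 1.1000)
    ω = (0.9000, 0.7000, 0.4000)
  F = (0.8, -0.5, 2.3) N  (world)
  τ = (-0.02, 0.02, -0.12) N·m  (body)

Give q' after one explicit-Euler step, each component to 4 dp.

Hamilton product q⊗(0,ω) = (0.0188334, 1.1315794, 0.3338840, 0.2601818)
q + ½dt·q⊗(0,ω), renormalized = (0.9290, 0.0443, 0.1472, -0.3366)

q' = (0.9290, 0.0443, 0.1472, -0.3366)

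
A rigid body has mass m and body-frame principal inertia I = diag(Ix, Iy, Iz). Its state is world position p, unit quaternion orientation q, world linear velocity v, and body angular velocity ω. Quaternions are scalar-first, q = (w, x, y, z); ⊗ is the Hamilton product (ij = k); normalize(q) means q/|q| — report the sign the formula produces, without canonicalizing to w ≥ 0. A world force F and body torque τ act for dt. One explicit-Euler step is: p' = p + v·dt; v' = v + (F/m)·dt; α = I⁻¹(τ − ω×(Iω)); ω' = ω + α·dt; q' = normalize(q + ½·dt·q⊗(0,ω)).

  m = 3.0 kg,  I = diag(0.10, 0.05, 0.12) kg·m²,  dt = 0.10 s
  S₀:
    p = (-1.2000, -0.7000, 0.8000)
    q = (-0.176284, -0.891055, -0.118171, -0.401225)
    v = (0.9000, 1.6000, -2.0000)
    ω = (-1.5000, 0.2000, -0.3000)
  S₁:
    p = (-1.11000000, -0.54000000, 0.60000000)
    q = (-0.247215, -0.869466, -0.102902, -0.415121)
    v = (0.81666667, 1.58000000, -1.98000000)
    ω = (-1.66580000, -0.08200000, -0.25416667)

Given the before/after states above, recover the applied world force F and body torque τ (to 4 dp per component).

F = (-2.5000, -0.6000, 0.6000)
τ = (-0.1700, -0.1500, 0.0700)

ω₁ − ω₀ = (-0.16580000, -0.28200000, 0.04583333)
applied torque τ = (-0.1700, -0.1500, 0.0700)
velocity change Δv = (-0.08333333, -0.02000000, 0.02000000)
m·(v₁−v₀)/dt = (-2.5000, -0.6000, 0.6000)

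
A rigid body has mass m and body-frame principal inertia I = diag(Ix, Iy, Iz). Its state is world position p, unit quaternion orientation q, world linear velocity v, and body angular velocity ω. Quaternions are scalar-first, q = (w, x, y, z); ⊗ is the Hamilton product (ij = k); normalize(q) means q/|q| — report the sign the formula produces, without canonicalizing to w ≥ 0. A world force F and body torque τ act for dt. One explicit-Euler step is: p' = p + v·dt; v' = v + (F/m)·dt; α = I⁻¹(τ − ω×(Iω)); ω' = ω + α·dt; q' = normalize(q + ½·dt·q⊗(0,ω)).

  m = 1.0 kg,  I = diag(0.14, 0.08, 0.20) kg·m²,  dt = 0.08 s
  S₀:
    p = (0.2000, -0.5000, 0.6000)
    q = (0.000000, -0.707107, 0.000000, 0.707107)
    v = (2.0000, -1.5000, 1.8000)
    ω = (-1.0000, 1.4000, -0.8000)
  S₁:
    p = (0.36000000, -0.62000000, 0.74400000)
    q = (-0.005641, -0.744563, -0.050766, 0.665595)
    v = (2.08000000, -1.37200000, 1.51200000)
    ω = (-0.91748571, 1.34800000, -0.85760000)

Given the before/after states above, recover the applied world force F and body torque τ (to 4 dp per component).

F = (1.0000, 1.6000, -3.6000)
τ = (0.0100, -0.1000, -0.0600)

velocity change Δv = (0.08000000, 0.12800000, -0.28800000)
F = m·Δv/dt = (1.0000, 1.6000, -3.6000)
rate change Δω = (0.08251429, -0.05200000, -0.05760000)
ω₀×(Iω₀) = (-0.1344, -0.0480, 0.0840)
I·α + gyro = (0.0100, -0.1000, -0.0600)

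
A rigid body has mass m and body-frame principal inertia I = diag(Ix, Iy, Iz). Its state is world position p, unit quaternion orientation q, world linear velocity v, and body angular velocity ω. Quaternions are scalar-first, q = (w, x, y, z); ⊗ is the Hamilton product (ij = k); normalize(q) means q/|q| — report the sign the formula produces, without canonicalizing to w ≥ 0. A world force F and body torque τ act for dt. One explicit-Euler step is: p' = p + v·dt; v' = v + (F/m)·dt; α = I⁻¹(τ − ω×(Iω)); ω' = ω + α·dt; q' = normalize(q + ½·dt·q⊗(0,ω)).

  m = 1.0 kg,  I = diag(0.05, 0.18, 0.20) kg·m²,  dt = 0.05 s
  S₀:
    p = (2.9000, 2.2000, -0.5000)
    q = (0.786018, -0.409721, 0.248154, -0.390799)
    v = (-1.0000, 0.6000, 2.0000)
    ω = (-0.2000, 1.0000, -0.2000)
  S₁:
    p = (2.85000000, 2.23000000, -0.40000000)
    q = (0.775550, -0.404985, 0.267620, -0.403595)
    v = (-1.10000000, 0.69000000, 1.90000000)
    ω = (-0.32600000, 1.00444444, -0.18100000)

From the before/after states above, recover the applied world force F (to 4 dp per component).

F = (-2.0000, 1.8000, -2.0000)

velocity change Δv = (-0.10000000, 0.09000000, -0.10000000)
m·(v₁−v₀)/dt = (-2.0000, 1.8000, -2.0000)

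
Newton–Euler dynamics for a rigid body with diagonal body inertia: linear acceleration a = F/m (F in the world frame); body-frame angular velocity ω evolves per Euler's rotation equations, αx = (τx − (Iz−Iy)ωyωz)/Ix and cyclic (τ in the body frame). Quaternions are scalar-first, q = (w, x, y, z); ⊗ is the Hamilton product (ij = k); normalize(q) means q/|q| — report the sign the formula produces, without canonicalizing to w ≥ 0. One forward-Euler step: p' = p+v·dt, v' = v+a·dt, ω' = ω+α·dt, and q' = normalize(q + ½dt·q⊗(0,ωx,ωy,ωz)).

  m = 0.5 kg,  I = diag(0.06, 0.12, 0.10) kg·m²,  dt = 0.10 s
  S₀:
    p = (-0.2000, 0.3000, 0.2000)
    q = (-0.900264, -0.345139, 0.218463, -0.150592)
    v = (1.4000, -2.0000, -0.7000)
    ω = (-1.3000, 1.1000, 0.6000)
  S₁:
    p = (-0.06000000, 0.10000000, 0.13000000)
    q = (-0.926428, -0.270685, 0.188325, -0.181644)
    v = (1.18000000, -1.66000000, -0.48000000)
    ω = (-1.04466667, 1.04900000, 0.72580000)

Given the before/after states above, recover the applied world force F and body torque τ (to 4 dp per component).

rate change Δω = (0.25533333, -0.05100000, 0.12580000)
gyro term ω₀×Iω₀ = (-0.0132, 0.0312, -0.0858)
I·α + gyro = (0.1400, -0.0300, 0.0400)
velocity change Δv = (-0.22000000, 0.34000000, 0.22000000)
m·(v₁−v₀)/dt = (-1.1000, 1.7000, 1.1000)

F = (-1.1000, 1.7000, 1.1000)
τ = (0.1400, -0.0300, 0.0400)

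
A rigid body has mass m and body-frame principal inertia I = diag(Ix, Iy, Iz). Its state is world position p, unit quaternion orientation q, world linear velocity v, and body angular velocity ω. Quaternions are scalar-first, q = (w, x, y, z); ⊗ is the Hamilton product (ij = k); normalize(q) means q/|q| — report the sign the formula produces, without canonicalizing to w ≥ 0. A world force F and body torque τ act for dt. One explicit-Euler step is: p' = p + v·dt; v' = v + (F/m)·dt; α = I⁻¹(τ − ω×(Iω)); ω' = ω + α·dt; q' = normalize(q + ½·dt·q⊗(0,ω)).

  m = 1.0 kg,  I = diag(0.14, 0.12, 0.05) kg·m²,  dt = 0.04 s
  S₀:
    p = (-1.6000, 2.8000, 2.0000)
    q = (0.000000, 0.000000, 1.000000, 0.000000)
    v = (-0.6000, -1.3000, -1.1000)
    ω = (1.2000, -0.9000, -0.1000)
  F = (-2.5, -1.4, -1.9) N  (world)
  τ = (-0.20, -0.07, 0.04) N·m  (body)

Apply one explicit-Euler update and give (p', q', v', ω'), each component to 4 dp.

p' = (-1.6240, 2.7480, 1.9560)
q' = (0.0180, -0.0020, 0.9995, -0.0240)
v' = (-0.7000, -1.3560, -1.1760)
ω' = (1.1447, -0.9197, -0.0853)

ω×(Iω) gyroscopic = (-0.0063, -0.0108, 0.0216)
angular accel α = (-1.3836, -0.4933, 0.3680)
new body rate ω' = (1.1447, -0.9197, -0.0853)
2q̇ = q⊗(0,ω) = (0.9000000, -0.1000000, 0.0000000, -1.2000000)
q + ½dt·q⊗(0,ω), renormalized = (0.0180, -0.0020, 0.9995, -0.0240)
new position p' = (-1.6240, 2.7480, 1.9560)
new velocity v' = (-0.7000, -1.3560, -1.1760)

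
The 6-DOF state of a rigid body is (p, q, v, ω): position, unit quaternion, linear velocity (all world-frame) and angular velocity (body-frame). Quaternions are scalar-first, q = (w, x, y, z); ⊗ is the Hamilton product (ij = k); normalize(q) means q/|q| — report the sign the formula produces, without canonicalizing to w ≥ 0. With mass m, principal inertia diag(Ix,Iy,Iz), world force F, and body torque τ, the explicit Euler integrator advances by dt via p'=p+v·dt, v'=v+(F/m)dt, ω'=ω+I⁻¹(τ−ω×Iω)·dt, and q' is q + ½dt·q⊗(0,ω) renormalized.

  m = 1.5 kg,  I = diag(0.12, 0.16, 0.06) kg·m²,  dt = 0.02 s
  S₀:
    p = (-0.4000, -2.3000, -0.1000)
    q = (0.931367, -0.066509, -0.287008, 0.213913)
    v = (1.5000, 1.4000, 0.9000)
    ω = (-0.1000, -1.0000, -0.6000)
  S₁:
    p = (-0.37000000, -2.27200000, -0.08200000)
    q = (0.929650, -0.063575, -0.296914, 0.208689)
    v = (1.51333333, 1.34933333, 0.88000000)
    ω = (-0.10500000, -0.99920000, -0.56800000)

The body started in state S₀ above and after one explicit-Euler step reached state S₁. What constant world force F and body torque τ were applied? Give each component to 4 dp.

rate change Δω = (-0.00500000, 0.00080000, 0.03200000)
applied torque τ = (-0.0900, 0.0100, 0.1000)
v₁ − v₀ = (0.01333333, -0.05066667, -0.02000000)
m·(v₁−v₀)/dt = (1.0000, -3.8000, -1.5000)

F = (1.0000, -3.8000, -1.5000)
τ = (-0.0900, 0.0100, 0.1000)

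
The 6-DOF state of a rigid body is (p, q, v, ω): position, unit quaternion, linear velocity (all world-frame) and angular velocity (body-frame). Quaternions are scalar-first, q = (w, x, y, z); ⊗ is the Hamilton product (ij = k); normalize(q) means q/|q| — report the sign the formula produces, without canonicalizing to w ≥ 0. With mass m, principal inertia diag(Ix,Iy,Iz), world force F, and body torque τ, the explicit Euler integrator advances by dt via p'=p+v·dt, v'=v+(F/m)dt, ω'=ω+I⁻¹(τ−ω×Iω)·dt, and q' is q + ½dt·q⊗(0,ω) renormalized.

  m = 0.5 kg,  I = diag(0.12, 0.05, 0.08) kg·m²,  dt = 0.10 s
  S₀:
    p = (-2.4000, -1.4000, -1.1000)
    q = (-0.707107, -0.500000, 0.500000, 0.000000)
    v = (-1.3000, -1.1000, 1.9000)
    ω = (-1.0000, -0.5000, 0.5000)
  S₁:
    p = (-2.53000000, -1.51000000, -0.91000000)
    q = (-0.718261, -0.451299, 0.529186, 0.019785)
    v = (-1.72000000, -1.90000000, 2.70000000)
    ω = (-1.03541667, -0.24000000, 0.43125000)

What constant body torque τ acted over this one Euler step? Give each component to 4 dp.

τ = (-0.0500, 0.1100, -0.0900)

rate change Δω = (-0.03541667, 0.26000000, -0.06875000)
ω₀×(Iω₀) = (-0.0075, -0.0200, -0.0350)
τ = I·(Δω/dt) + ω₀×(Iω₀) = (-0.0500, 0.1100, -0.0900)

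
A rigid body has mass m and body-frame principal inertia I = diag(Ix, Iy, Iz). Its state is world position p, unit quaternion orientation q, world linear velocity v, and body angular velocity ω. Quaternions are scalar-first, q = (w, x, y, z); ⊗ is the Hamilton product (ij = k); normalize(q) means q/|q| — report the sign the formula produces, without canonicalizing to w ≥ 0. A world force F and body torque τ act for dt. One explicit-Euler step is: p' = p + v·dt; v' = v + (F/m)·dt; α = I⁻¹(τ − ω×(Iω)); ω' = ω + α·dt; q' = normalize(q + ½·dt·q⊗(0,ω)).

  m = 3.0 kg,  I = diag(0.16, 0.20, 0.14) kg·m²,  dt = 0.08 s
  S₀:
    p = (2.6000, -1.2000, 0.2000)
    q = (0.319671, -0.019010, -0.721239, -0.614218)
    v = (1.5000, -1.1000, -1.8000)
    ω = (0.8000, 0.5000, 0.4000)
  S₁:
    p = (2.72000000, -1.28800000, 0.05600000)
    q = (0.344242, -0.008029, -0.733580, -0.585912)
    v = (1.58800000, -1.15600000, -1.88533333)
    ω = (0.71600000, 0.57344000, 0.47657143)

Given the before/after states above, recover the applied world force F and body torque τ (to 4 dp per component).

F = (3.3000, -2.1000, -3.2000)
τ = (-0.1800, 0.1900, 0.1500)

Δω = ω₁−ω₀ = (-0.08400000, 0.07344000, 0.07657143)
I·α + gyro = (-0.1800, 0.1900, 0.1500)
v₁ − v₀ = (0.08800000, -0.05600000, -0.08533333)
F = m·Δv/dt = (3.3000, -2.1000, -3.2000)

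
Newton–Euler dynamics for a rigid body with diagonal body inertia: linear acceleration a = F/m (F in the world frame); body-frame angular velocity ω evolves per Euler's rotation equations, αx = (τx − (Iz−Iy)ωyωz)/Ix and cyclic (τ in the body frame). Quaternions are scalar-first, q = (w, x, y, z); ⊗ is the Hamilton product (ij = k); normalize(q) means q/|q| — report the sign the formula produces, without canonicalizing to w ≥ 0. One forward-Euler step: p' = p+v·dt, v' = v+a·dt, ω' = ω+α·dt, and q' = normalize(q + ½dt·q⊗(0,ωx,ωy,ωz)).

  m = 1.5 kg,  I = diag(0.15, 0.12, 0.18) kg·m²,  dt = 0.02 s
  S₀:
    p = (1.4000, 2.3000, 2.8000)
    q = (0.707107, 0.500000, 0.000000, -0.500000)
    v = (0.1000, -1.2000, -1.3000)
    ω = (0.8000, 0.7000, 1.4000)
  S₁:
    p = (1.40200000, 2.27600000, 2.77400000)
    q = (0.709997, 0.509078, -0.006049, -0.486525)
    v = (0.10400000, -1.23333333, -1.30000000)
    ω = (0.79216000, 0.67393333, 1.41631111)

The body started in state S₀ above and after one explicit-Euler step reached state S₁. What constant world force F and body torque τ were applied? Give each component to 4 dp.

ω₁ − ω₀ = (-0.00784000, -0.02606667, 0.01631111)
precession coupling = (0.0588, -0.0336, -0.0168)
applied torque τ = (0.0000, -0.1900, 0.1300)
v₁ − v₀ = (0.00400000, -0.03333333, 0.00000000)
F = m·Δv/dt = (0.3000, -2.5000, 0.0000)

F = (0.3000, -2.5000, 0.0000)
τ = (0.0000, -0.1900, 0.1300)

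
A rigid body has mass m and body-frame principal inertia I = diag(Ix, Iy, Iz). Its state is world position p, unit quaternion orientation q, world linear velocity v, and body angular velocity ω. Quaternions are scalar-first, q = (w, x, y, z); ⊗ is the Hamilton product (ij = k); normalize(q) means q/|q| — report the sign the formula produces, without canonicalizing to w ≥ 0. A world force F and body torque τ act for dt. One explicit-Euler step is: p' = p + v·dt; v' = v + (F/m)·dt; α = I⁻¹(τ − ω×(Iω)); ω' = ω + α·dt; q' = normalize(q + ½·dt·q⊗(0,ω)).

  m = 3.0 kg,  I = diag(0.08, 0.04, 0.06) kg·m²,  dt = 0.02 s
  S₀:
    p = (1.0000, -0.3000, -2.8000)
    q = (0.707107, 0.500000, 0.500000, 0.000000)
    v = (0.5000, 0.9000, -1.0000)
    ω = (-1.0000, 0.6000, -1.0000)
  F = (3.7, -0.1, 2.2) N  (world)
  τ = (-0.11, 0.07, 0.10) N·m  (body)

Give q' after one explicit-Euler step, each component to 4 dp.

Hamilton product q⊗(0,ω) = (0.2000000, -1.2071070, 0.9242642, 0.0928930)
q + ½dt·q⊗(0,ω), renormalized = (0.7090, 0.4879, 0.5092, 0.0009)

q' = (0.7090, 0.4879, 0.5092, 0.0009)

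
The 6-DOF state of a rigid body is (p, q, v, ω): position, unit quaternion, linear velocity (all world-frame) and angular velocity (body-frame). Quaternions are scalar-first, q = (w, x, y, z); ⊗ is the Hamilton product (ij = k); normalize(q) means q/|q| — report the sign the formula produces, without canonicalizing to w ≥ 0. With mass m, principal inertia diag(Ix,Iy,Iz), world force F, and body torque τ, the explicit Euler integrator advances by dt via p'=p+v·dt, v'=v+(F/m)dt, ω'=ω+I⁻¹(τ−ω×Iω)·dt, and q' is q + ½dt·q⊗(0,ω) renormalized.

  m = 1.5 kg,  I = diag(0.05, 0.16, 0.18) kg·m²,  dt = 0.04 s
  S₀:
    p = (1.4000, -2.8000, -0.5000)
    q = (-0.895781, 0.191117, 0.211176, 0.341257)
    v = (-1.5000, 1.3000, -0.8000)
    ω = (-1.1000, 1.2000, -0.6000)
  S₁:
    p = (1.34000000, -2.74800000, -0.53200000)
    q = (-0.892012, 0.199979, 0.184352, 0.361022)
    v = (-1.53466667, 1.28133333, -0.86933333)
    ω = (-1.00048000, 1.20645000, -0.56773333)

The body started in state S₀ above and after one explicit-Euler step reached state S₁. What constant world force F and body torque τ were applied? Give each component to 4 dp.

Δω = ω₁−ω₀ = (0.09952000, 0.00645000, 0.03226667)
gyro term ω₀×Iω₀ = (-0.0144, -0.0858, -0.1452)
τ = I·(Δω/dt) + ω₀×(Iω₀) = (0.1100, -0.0600, 0.0000)
v₁ − v₀ = (-0.03466667, -0.01866667, -0.06933333)
F = m·Δv/dt = (-1.3000, -0.7000, -2.6000)

F = (-1.3000, -0.7000, -2.6000)
τ = (0.1100, -0.0600, 0.0000)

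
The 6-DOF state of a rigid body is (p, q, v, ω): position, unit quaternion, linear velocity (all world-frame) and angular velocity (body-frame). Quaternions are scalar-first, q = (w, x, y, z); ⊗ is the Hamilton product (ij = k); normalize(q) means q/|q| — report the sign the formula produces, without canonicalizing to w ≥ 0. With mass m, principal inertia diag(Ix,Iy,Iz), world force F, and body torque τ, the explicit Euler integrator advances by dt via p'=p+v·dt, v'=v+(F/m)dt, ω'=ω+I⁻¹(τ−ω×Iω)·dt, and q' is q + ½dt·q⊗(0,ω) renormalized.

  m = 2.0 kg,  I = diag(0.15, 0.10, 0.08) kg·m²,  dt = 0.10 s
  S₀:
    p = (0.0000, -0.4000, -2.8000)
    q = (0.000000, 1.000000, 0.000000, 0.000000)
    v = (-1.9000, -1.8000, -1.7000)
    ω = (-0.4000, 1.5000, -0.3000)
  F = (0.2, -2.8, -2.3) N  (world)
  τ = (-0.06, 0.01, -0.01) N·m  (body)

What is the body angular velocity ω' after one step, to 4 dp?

ω' = (-0.4460, 1.5016, -0.3500)

α = I⁻¹(τ − ω×Iω) = (-0.4600, 0.0160, -0.5000)
new body rate ω' = (-0.4460, 1.5016, -0.3500)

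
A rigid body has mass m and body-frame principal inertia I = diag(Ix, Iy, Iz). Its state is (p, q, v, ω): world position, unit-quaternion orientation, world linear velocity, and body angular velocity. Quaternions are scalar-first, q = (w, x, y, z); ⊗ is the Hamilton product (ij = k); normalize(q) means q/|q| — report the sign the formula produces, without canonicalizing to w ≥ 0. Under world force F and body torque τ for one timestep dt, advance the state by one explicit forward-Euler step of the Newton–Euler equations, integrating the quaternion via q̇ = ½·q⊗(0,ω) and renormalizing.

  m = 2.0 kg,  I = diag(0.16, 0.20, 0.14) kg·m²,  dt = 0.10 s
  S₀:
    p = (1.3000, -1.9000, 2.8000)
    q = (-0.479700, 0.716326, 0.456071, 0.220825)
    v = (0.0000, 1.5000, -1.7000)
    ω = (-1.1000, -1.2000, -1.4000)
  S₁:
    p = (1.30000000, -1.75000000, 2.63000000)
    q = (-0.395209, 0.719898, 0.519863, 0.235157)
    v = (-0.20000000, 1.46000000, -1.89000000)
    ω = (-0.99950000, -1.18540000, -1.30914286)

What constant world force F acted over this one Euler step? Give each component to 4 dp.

velocity change Δv = (-0.20000000, -0.04000000, -0.19000000)
m·(v₁−v₀)/dt = (-4.0000, -0.8000, -3.8000)

F = (-4.0000, -0.8000, -3.8000)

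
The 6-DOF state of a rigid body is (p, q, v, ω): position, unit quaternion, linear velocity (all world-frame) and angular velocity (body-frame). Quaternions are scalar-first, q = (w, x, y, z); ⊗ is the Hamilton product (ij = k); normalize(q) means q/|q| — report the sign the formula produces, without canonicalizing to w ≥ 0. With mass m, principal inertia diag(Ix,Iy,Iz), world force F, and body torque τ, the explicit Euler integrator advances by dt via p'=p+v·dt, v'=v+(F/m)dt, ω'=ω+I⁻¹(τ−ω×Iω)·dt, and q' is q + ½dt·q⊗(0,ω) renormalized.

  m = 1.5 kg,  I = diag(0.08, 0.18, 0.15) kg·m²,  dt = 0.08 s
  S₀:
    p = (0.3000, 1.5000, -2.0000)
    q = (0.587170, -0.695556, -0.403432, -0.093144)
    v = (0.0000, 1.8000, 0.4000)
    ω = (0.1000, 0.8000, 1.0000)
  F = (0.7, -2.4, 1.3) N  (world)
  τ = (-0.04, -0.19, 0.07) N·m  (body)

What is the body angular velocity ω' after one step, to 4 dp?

ω' = (0.0840, 0.7187, 1.0331)

gyro term ω×Iω = (-0.0240, -0.0070, 0.0080)
(τ − ω×Iω)/I = (-0.2000, -1.0167, 0.4133)
new body rate ω' = (0.0840, 0.7187, 1.0331)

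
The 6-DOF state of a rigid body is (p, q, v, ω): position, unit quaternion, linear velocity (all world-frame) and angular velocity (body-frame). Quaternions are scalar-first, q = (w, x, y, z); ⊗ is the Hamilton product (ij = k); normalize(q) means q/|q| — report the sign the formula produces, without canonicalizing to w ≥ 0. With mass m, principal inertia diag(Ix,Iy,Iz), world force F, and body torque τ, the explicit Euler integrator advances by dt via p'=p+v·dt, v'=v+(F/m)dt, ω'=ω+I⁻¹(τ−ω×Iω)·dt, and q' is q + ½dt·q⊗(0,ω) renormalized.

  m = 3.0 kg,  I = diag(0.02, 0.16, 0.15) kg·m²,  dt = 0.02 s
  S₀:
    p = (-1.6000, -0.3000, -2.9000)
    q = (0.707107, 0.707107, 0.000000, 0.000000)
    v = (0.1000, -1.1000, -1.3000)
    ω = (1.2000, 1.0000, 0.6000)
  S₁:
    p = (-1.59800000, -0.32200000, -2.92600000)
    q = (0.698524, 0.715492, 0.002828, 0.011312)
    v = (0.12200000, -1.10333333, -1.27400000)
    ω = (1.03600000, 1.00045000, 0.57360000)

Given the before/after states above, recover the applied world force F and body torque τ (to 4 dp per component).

F = (3.3000, -0.5000, 3.9000)
τ = (-0.1700, -0.0900, -0.0300)

rate change Δω = (-0.16400000, 0.00045000, -0.02640000)
precession coupling = (-0.0060, -0.0936, 0.1680)
I·α + gyro = (-0.1700, -0.0900, -0.0300)
v₁ − v₀ = (0.02200000, -0.00333333, 0.02600000)
applied force F = (3.3000, -0.5000, 3.9000)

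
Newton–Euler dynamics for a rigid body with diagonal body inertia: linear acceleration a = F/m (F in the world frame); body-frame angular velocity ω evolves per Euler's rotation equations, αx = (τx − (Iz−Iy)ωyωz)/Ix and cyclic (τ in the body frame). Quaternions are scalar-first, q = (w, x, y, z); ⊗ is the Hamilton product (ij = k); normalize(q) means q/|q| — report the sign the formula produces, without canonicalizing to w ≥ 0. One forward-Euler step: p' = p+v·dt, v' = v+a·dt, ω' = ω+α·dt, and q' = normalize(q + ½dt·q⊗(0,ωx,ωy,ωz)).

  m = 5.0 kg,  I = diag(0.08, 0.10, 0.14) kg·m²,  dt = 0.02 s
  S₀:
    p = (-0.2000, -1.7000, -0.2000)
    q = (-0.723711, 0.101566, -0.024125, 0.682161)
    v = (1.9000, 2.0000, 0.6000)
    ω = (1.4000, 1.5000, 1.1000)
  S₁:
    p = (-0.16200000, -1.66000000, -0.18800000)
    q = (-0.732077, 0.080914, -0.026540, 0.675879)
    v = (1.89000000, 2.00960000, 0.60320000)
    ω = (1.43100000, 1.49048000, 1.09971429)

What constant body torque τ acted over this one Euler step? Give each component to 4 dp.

τ = (0.1900, -0.1400, 0.0400)

rate change Δω = (0.03100000, -0.00952000, -0.00028571)
ω₀×(Iω₀) = (0.0660, -0.0924, 0.0420)
applied torque τ = (0.1900, -0.1400, 0.0400)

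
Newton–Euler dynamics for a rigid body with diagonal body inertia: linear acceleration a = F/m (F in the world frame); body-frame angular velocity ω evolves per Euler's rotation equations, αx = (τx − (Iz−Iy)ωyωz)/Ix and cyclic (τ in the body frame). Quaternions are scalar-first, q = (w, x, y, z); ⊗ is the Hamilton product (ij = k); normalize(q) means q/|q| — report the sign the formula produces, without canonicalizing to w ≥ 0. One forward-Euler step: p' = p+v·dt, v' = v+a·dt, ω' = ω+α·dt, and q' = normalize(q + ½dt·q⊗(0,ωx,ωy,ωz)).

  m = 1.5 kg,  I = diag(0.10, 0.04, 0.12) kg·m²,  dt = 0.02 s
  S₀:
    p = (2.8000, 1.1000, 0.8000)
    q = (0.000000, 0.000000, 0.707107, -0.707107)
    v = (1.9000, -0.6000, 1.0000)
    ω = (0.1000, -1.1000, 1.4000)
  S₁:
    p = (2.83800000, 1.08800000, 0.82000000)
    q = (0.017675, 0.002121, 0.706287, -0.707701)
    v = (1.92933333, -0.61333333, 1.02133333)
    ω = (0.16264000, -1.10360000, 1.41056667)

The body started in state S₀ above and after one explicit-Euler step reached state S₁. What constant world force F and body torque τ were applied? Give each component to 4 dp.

F = (2.2000, -1.0000, 1.6000)
τ = (0.1900, -0.0100, 0.0700)

rate change Δω = (0.06264000, -0.00360000, 0.01056667)
precession coupling = (-0.1232, -0.0028, 0.0066)
τ = I·(Δω/dt) + ω₀×(Iω₀) = (0.1900, -0.0100, 0.0700)
velocity change Δv = (0.02933333, -0.01333333, 0.02133333)
m·(v₁−v₀)/dt = (2.2000, -1.0000, 1.6000)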